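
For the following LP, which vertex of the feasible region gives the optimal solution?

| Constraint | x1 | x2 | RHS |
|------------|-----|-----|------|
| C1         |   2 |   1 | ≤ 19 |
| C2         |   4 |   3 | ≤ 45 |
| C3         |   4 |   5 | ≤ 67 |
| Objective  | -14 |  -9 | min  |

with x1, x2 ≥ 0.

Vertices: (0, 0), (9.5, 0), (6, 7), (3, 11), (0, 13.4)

Evaluate the objective at each vertex of the feasible region:
  z(0, 0) = 0
  z(9.5, 0) = -133
  z(6, 7) = -147  ←
  z(3, 11) = -141
  z(0, 13.4) = -120.6
The minimum is at x1 = 6, x2 = 7.

(6, 7)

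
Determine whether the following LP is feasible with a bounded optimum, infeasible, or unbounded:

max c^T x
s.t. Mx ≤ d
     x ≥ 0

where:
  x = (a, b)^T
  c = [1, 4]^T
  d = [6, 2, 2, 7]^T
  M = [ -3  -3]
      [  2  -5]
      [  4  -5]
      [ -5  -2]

Unbounded (objective can increase without bound)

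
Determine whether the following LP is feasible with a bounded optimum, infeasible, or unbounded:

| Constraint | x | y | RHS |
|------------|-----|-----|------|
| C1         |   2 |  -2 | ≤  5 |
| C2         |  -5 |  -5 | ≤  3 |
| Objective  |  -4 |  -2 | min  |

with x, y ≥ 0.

Unbounded (objective can decrease without bound)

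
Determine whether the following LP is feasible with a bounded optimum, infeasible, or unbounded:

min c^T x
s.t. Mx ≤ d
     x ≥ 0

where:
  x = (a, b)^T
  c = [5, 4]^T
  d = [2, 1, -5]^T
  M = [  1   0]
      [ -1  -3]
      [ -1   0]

Infeasible (no feasible solution exists)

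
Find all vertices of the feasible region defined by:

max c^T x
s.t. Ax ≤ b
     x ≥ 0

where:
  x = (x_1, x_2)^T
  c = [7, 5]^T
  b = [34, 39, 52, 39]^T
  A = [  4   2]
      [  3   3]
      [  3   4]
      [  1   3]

(0, 0), (8.5, 0), (4, 9), (0, 13)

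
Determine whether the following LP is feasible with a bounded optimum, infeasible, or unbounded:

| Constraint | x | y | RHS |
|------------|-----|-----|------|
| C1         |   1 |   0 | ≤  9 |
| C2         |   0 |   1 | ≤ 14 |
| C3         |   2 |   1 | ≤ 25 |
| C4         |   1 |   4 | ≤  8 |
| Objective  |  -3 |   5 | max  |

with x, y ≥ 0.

Feasible with a bounded optimal solution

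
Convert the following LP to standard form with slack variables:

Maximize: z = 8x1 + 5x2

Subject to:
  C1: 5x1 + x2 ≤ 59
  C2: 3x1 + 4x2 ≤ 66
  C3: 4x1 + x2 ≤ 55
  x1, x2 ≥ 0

max z = 8x1 + 5x2

s.t.
  5x1 + x2 + s1 = 59
  3x1 + 4x2 + s2 = 66
  4x1 + x2 + s3 = 55
  x1, x2, s1, s2, s3 ≥ 0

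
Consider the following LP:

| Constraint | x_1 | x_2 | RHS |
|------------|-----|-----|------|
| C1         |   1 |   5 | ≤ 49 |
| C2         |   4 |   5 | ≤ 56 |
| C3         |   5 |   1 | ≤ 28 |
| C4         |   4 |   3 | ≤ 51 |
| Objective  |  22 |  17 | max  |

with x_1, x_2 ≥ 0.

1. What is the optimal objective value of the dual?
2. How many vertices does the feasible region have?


1. 224
2. 5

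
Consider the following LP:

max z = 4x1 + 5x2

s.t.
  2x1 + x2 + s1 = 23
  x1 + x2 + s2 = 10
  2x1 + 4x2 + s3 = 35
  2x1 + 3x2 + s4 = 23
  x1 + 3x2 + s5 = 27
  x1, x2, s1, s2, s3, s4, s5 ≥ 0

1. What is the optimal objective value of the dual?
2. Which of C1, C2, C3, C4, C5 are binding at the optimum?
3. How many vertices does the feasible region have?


1. 43
2. C2, C4
3. 4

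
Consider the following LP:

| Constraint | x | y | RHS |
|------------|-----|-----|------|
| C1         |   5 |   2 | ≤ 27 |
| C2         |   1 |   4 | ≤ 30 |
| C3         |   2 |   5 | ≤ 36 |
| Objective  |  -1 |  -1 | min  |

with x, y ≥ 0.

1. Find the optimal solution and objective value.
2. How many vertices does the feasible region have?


1. x = 3, y = 6, z = -9
2. 4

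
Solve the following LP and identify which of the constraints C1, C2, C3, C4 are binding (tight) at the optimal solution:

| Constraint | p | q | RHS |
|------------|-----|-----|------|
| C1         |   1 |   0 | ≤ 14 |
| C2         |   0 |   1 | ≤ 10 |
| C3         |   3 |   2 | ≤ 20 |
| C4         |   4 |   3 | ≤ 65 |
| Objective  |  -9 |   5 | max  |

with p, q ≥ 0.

At p = 0, q = 10, compute slack b - a·x for each constraint:
  C1: 14 − 0 = 14  (slack)
  C2: 10 − 10 = 0  (binding)
  C3: 20 − 20 = 0  (binding)
  C4: 65 − 30 = 35  (slack)

Optimal: p = 0, q = 10
Binding: C2, C3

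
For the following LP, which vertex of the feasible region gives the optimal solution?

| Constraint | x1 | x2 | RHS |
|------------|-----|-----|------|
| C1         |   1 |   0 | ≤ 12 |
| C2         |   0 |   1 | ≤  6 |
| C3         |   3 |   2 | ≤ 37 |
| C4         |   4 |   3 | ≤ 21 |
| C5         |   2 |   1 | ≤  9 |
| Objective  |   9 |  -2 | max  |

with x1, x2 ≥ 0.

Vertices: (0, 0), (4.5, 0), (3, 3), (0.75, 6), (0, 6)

Evaluate the objective at each vertex of the feasible region:
  z(0, 0) = 0
  z(4.5, 0) = 40.5  ←
  z(3, 3) = 21
  z(0.75, 6) = -5.25
  z(0, 6) = -12
The maximum is at x1 = 4.5, x2 = 0.

(4.5, 0)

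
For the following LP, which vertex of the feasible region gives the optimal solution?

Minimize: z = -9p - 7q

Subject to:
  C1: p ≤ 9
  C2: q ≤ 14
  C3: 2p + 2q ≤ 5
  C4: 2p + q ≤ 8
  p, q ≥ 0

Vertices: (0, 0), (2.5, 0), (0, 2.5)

Evaluate the objective at each vertex of the feasible region:
  z(0, 0) = 0
  z(2.5, 0) = -22.5  ←
  z(0, 2.5) = -17.5
The minimum is at p = 2.5, q = 0.

(2.5, 0)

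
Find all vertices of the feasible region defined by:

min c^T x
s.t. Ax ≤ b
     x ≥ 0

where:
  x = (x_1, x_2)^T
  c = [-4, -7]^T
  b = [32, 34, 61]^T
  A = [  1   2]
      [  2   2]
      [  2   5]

(0, 0), (17, 0), (8, 9), (0, 12.2)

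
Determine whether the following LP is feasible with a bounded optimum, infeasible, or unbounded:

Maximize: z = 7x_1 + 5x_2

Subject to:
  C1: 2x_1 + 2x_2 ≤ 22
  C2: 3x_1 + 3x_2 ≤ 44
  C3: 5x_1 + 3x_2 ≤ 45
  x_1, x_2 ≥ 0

Feasible with a bounded optimal solution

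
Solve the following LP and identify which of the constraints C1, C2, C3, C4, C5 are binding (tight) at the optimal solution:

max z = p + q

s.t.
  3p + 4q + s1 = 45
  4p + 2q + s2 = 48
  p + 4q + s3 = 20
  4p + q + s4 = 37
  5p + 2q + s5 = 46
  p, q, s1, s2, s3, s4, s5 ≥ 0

At p = 8, q = 3, compute slack b - a·x for each constraint:
  C1: 45 − 36 = 9  (slack)
  C2: 48 − 38 = 10  (slack)
  C3: 20 − 20 = 0  (binding)
  C4: 37 − 35 = 2  (slack)
  C5: 46 − 46 = 0  (binding)

Optimal: p = 8, q = 3
Binding: C3, C5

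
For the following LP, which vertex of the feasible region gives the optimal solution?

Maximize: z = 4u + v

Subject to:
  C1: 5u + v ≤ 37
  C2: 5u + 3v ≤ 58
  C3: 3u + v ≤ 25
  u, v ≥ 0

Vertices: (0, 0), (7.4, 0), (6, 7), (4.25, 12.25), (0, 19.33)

Evaluate the objective at each vertex of the feasible region:
  z(0, 0) = 0
  z(7.4, 0) = 29.6
  z(6, 7) = 31  ←
  z(4.25, 12.25) = 29.25
  z(0, 19.33) = 19.33
The maximum is at u = 6, v = 7.

(6, 7)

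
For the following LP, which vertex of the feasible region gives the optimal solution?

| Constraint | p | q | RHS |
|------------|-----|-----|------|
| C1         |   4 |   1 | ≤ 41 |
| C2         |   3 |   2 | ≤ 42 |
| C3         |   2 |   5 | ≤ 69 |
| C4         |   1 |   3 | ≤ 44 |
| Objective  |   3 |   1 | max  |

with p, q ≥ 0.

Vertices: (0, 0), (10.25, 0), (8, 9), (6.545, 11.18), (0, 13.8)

Evaluate the objective at each vertex of the feasible region:
  z(0, 0) = 0
  z(10.25, 0) = 30.75
  z(8, 9) = 33  ←
  z(6.545, 11.18) = 30.82
  z(0, 13.8) = 13.8
The maximum is at p = 8, q = 9.

(8, 9)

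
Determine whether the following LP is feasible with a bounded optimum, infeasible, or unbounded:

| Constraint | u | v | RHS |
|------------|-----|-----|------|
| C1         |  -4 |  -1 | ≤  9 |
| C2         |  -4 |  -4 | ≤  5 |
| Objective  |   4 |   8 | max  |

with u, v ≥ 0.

Unbounded (objective can increase without bound)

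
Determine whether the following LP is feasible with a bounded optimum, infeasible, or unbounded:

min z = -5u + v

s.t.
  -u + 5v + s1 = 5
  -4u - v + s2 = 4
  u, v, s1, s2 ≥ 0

Unbounded (objective can decrease without bound)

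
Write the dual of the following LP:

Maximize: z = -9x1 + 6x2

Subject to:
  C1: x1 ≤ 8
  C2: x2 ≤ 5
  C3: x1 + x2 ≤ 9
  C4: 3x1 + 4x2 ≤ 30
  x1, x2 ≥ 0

Primal max cᵀx s.t. Ax ≤ b, x ≥ 0  →  Dual min bᵀy s.t. Aᵀy ≥ c, y ≥ 0.

Minimize: z = 8y1 + 5y2 + 9y3 + 30y4

Subject to:
  y1 + y3 + 3y4 ≥ -9
  y2 + y3 + 4y4 ≥ 6
  y1, y2, y3, y4 ≥ 0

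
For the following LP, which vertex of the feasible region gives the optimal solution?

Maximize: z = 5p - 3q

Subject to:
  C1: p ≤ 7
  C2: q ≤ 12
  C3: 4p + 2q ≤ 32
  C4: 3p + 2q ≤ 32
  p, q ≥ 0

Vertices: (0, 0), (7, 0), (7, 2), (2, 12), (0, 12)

Evaluate the objective at each vertex of the feasible region:
  z(0, 0) = 0
  z(7, 0) = 35  ←
  z(7, 2) = 29
  z(2, 12) = -26
  z(0, 12) = -36
The maximum is at p = 7, q = 0.

(7, 0)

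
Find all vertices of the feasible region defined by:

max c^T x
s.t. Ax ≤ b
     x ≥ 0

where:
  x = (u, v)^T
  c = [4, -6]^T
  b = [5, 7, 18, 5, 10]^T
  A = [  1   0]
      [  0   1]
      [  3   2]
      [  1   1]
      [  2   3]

(0, 0), (5, 0), (0, 3.333)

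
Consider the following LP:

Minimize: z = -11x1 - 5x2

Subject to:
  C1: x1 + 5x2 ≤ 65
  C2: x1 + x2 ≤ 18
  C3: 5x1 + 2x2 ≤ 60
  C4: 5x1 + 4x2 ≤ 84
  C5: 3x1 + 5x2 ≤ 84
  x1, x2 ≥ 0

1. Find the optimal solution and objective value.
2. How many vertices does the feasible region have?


1. x1 = 8, x2 = 10, z = -138
2. 5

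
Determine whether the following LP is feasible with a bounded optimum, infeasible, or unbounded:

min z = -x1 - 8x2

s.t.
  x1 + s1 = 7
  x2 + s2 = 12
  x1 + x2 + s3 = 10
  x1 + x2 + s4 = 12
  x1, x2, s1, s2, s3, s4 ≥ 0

Feasible with a bounded optimal solution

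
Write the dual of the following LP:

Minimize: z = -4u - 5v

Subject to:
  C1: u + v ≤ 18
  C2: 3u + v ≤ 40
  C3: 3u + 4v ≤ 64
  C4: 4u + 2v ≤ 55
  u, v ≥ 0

Primal min cᵀx s.t. Ax ≤ b, x ≥ 0  →  Dual max −bᵀy s.t. Aᵀy ≥ −c, y ≥ 0.

Maximize: z = -18y1 - 40y2 - 64y3 - 55y4

Subject to:
  y1 + 3y2 + 3y3 + 4y4 ≥ 4
  y1 + y2 + 4y3 + 2y4 ≥ 5
  y1, y2, y3, y4 ≥ 0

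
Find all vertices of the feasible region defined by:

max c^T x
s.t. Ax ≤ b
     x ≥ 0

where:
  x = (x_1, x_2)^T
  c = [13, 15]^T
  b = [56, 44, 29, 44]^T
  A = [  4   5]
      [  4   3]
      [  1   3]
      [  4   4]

(0, 0), (11, 0), (2, 9), (0, 9.667)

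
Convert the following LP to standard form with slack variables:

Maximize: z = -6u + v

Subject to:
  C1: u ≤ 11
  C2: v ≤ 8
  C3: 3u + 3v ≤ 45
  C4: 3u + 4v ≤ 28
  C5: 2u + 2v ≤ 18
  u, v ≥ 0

max z = -6u + v

s.t.
  u + s1 = 11
  v + s2 = 8
  3u + 3v + s3 = 45
  3u + 4v + s4 = 28
  2u + 2v + s5 = 18
  u, v, s1, s2, s3, s4, s5 ≥ 0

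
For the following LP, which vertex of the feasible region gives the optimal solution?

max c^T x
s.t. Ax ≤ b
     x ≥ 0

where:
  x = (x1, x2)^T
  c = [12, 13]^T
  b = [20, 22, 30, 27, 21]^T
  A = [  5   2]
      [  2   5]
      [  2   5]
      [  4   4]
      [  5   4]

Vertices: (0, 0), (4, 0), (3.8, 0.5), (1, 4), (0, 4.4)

Evaluate the objective at each vertex of the feasible region:
  z(0, 0) = 0
  z(4, 0) = 48
  z(3.8, 0.5) = 52.1
  z(1, 4) = 64  ←
  z(0, 4.4) = 57.2
The maximum is at x1 = 1, x2 = 4.

(1, 4)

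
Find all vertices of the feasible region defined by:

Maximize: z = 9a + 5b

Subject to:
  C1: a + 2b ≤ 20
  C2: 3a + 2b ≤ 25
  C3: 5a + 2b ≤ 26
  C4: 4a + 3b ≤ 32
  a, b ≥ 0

(0, 0), (5.2, 0), (2, 8), (0.8, 9.6), (0, 10)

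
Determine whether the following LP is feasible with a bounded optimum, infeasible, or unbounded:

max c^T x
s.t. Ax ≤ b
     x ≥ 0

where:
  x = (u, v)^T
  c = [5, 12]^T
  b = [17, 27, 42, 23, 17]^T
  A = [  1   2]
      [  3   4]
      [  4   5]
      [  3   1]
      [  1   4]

Feasible with a bounded optimal solution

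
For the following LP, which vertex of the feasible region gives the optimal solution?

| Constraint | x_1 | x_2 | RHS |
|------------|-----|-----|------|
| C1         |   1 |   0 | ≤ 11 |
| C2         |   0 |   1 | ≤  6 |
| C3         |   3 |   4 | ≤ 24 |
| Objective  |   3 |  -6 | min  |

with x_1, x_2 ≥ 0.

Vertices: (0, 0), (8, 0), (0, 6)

Evaluate the objective at each vertex of the feasible region:
  z(0, 0) = 0
  z(8, 0) = 24
  z(0, 6) = -36  ←
The minimum is at x_1 = 0, x_2 = 6.

(0, 6)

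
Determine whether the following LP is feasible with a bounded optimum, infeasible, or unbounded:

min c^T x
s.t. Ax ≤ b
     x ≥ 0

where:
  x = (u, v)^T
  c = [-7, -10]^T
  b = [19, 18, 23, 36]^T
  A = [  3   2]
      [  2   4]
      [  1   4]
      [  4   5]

Feasible with a bounded optimal solution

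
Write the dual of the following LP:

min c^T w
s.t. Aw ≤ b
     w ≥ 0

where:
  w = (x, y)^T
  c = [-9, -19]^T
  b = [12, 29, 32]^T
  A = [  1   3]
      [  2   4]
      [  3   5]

Primal min cᵀx s.t. Ax ≤ b, x ≥ 0  →  Dual max −bᵀy s.t. Aᵀy ≥ −c, y ≥ 0.

Maximize: z = -12y1 - 29y2 - 32y3

Subject to:
  y1 + 2y2 + 3y3 ≥ 9
  3y1 + 4y2 + 5y3 ≥ 19
  y1, y2, y3 ≥ 0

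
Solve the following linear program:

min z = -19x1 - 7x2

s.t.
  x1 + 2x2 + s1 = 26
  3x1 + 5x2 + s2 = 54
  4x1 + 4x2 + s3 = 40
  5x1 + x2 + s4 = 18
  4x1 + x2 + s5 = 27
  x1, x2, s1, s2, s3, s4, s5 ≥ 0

Evaluate the objective at each vertex of the feasible region:
  z(0, 0) = 0
  z(3.6, 0) = -68.4
  z(2, 8) = -94  ←
  z(0, 10) = -70
The minimum is at x1 = 2, x2 = 8.

x1 = 2, x2 = 8, z = -94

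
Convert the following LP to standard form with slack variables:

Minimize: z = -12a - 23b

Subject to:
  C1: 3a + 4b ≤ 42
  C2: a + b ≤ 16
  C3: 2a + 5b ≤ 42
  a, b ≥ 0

min z = -12a - 23b

s.t.
  3a + 4b + s1 = 42
  a + b + s2 = 16
  2a + 5b + s3 = 42
  a, b, s1, s2, s3 ≥ 0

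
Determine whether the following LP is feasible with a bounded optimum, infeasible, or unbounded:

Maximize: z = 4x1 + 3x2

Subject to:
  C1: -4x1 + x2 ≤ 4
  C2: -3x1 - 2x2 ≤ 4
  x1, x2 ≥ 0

Unbounded (objective can increase without bound)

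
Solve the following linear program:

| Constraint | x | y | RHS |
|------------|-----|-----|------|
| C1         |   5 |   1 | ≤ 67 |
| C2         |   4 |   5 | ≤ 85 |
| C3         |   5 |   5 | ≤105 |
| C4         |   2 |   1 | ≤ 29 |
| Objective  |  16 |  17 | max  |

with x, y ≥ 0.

Evaluate the objective at each vertex of the feasible region:
  z(0, 0) = 0
  z(13.4, 0) = 214.4
  z(12.67, 3.667) = 265
  z(10, 9) = 313  ←
  z(0, 17) = 289
The maximum is at x = 10, y = 9.

x = 10, y = 9, z = 313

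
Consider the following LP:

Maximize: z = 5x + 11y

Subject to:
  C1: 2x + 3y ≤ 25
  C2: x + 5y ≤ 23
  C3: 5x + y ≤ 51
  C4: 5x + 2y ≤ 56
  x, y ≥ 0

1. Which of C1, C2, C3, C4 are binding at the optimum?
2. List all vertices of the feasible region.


1. C1, C2
2. (0, 0), (10.2, 0), (9.846, 1.769), (8, 3), (0, 4.6)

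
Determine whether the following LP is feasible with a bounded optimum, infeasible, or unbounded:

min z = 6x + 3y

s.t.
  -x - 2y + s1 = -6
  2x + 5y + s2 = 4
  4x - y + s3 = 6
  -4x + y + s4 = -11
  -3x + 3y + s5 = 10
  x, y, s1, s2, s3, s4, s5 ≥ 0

Infeasible (no feasible solution exists)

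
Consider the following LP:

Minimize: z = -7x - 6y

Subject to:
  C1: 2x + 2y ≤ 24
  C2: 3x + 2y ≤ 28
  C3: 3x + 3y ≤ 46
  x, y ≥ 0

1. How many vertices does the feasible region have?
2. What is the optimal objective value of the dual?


1. 4
2. -76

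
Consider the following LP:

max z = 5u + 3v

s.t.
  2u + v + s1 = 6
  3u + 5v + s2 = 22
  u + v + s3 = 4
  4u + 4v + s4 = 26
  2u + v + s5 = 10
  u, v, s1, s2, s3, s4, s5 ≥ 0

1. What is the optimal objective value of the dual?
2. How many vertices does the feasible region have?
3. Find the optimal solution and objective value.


1. 16
2. 4
3. u = 2, v = 2, z = 16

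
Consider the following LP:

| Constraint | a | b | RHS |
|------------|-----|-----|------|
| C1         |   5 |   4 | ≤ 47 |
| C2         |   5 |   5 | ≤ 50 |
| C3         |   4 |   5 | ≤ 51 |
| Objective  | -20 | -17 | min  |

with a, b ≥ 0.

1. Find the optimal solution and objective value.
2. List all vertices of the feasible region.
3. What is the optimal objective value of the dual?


1. a = 7, b = 3, z = -191
2. (0, 0), (9.4, 0), (7, 3), (0, 10)
3. -191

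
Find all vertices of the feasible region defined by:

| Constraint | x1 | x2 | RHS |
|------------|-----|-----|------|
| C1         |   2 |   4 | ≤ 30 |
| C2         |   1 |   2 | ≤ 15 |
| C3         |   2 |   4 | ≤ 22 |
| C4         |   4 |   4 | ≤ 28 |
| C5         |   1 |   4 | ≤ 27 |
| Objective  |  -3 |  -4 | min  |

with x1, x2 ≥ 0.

(0, 0), (7, 0), (3, 4), (0, 5.5)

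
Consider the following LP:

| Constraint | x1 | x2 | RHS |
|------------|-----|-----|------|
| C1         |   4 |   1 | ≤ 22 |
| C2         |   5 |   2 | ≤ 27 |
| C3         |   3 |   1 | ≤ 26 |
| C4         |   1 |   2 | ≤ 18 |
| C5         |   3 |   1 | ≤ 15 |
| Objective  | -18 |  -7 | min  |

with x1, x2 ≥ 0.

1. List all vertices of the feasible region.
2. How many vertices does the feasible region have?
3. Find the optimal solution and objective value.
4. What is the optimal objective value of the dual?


1. (0, 0), (5, 0), (3, 6), (2.25, 7.875), (0, 9)
2. 5
3. x1 = 3, x2 = 6, z = -96
4. -96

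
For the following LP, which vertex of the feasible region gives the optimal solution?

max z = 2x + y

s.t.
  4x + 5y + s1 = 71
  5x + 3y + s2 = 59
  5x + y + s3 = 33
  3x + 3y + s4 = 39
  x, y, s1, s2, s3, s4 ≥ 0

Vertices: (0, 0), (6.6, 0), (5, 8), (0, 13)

Evaluate the objective at each vertex of the feasible region:
  z(0, 0) = 0
  z(6.6, 0) = 13.2
  z(5, 8) = 18  ←
  z(0, 13) = 13
The maximum is at x = 5, y = 8.

(5, 8)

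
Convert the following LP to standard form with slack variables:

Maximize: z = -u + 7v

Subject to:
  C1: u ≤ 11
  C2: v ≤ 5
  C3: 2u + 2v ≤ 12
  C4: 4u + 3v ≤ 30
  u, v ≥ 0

max z = -u + 7v

s.t.
  u + s1 = 11
  v + s2 = 5
  2u + 2v + s3 = 12
  4u + 3v + s4 = 30
  u, v, s1, s2, s3, s4 ≥ 0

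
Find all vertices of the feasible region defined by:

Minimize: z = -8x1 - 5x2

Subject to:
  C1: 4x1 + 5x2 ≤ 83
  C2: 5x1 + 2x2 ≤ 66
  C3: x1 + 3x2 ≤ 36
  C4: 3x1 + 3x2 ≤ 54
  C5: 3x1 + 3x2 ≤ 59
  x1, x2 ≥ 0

(0, 0), (13.2, 0), (10, 8), (9, 9), (0, 12)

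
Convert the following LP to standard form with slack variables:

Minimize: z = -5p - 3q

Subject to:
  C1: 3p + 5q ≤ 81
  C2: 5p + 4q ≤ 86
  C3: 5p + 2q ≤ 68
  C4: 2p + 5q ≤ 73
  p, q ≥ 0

min z = -5p - 3q

s.t.
  3p + 5q + s1 = 81
  5p + 4q + s2 = 86
  5p + 2q + s3 = 68
  2p + 5q + s4 = 73
  p, q, s1, s2, s3, s4 ≥ 0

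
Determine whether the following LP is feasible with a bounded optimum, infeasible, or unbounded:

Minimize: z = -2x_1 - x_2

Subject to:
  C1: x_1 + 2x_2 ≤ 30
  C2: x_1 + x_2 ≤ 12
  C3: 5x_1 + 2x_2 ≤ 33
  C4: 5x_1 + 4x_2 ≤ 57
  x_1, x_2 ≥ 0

Feasible with a bounded optimal solution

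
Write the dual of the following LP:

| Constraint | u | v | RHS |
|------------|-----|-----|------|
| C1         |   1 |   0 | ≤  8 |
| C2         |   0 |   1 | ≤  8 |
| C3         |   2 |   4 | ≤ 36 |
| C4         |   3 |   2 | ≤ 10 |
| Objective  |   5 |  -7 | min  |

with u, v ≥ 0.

Primal min cᵀx s.t. Ax ≤ b, x ≥ 0  →  Dual max −bᵀy s.t. Aᵀy ≥ −c, y ≥ 0.

Maximize: z = -8y1 - 8y2 - 36y3 - 10y4

Subject to:
  y1 + 2y3 + 3y4 ≥ -5
  y2 + 4y3 + 2y4 ≥ 7
  y1, y2, y3, y4 ≥ 0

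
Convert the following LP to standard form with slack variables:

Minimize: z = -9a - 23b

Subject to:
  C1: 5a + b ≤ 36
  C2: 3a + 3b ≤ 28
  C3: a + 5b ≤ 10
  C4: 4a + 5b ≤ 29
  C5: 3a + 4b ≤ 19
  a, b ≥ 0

min z = -9a - 23b

s.t.
  5a + b + s1 = 36
  3a + 3b + s2 = 28
  a + 5b + s3 = 10
  4a + 5b + s4 = 29
  3a + 4b + s5 = 19
  a, b, s1, s2, s3, s4, s5 ≥ 0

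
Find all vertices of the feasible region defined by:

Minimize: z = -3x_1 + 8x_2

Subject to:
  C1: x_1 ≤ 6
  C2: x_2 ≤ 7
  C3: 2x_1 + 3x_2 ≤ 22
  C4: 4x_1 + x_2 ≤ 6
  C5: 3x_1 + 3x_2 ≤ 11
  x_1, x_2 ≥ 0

(0, 0), (1.5, 0), (0.7778, 2.889), (0, 3.667)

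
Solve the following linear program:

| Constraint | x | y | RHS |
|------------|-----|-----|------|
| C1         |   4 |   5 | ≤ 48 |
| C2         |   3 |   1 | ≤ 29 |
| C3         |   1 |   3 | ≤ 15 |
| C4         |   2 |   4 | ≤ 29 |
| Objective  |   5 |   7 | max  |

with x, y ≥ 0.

Evaluate the objective at each vertex of the feasible region:
  z(0, 0) = 0
  z(9.667, 0) = 48.33
  z(9, 2) = 59  ←
  z(0, 5) = 35
The maximum is at x = 9, y = 2.

x = 9, y = 2, z = 59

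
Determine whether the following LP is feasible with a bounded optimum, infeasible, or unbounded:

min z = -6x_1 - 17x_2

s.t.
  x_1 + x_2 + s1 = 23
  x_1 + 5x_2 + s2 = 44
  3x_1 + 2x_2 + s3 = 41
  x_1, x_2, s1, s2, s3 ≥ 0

Feasible with a bounded optimal solution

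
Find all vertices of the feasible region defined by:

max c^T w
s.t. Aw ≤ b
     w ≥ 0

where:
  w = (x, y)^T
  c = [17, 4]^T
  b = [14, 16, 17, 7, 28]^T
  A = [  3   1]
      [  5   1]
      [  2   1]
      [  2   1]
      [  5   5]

(0, 0), (3.2, 0), (3, 1), (1.4, 4.2), (0, 5.6)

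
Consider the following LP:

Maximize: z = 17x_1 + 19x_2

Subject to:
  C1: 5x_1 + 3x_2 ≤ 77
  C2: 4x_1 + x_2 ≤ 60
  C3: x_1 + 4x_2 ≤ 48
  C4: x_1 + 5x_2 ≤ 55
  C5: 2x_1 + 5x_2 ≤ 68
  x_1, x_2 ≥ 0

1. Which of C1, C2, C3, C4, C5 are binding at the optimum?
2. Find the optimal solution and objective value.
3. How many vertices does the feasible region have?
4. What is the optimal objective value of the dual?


1. C1, C4
2. x_1 = 10, x_2 = 9, z = 341
3. 5
4. 341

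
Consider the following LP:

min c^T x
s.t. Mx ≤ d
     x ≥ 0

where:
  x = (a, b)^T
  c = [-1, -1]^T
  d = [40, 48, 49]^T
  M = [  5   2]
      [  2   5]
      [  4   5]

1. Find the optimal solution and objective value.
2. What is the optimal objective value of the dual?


1. a = 6, b = 5, z = -11
2. -11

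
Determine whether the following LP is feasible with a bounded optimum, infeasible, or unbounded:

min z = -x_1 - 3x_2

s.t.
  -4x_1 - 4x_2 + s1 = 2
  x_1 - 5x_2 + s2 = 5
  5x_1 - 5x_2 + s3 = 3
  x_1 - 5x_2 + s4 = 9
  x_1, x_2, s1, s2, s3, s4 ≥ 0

Unbounded (objective can decrease without bound)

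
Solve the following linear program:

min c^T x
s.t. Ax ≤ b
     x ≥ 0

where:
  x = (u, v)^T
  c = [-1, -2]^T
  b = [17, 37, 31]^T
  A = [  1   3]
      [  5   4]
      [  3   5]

Evaluate the objective at each vertex of the feasible region:
  z(0, 0) = 0
  z(7.4, 0) = -7.4
  z(4.692, 3.385) = -11.46
  z(2, 5) = -12  ←
  z(0, 5.667) = -11.33
The minimum is at u = 2, v = 5.

u = 2, v = 5, z = -12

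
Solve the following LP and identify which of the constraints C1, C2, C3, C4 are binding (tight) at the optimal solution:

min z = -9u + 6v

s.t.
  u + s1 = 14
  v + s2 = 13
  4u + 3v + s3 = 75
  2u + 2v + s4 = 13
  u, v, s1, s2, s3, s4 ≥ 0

At u = 6.5, v = 0, compute slack b - a·x for each constraint:
  C1: 14 − 6.5 = 7.5  (slack)
  C2: 13 − 0 = 13  (slack)
  C3: 75 − 26 = 49  (slack)
  C4: 13 − 13 = 0  (binding)

Optimal: u = 6.5, v = 0
Binding: C4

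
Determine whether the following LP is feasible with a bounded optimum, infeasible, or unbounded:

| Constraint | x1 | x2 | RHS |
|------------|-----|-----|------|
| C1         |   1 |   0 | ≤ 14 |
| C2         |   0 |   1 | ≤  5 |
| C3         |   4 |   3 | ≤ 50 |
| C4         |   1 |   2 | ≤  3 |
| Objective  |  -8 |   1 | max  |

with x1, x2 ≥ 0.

Feasible with a bounded optimal solution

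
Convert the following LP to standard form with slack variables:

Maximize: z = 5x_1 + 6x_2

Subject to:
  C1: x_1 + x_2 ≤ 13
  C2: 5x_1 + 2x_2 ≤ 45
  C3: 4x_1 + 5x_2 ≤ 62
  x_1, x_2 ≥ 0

max z = 5x_1 + 6x_2

s.t.
  x_1 + x_2 + s1 = 13
  5x_1 + 2x_2 + s2 = 45
  4x_1 + 5x_2 + s3 = 62
  x_1, x_2, s1, s2, s3 ≥ 0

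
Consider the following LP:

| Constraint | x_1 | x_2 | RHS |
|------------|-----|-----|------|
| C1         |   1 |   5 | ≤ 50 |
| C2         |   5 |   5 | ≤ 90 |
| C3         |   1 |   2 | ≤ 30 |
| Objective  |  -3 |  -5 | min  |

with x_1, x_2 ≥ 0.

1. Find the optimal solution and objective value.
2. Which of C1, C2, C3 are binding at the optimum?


1. x_1 = 10, x_2 = 8, z = -70
2. C1, C2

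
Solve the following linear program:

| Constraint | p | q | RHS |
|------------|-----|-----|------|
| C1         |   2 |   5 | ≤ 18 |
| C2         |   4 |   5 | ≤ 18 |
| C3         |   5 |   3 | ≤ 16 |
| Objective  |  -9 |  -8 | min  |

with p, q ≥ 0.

Evaluate the objective at each vertex of the feasible region:
  z(0, 0) = 0
  z(3.2, 0) = -28.8
  z(2, 2) = -34  ←
  z(0, 3.6) = -28.8
The minimum is at p = 2, q = 2.

p = 2, q = 2, z = -34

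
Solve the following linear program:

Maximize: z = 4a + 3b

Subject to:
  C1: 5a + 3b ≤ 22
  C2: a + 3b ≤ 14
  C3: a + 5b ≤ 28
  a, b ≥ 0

Evaluate the objective at each vertex of the feasible region:
  z(0, 0) = 0
  z(4.4, 0) = 17.6
  z(2, 4) = 20  ←
  z(0, 4.667) = 14
The maximum is at a = 2, b = 4.

a = 2, b = 4, z = 20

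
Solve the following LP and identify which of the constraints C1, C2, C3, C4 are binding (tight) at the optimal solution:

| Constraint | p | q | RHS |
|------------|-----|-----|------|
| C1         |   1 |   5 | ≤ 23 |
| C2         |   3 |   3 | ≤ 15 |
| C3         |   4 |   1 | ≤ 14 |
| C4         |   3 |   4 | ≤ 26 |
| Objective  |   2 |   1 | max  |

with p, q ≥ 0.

At p = 3, q = 2, compute slack b - a·x for each constraint:
  C1: 23 − 13 = 10  (slack)
  C2: 15 − 15 = 0  (binding)
  C3: 14 − 14 = 0  (binding)
  C4: 26 − 17 = 9  (slack)

Optimal: p = 3, q = 2
Binding: C2, C3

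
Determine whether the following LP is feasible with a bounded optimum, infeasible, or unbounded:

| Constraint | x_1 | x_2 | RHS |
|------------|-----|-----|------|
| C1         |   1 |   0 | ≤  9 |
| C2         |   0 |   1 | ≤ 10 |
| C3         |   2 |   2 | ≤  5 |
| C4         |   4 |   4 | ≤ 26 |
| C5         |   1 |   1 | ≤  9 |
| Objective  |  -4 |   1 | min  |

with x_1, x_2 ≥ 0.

Feasible with a bounded optimal solution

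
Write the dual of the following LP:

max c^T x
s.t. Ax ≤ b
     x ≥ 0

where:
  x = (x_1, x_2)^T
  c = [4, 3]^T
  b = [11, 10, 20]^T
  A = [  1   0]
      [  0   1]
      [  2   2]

Primal max cᵀx s.t. Ax ≤ b, x ≥ 0  →  Dual min bᵀy s.t. Aᵀy ≥ c, y ≥ 0.

Minimize: z = 11y1 + 10y2 + 20y3

Subject to:
  y1 + 2y3 ≥ 4
  y2 + 2y3 ≥ 3
  y1, y2, y3 ≥ 0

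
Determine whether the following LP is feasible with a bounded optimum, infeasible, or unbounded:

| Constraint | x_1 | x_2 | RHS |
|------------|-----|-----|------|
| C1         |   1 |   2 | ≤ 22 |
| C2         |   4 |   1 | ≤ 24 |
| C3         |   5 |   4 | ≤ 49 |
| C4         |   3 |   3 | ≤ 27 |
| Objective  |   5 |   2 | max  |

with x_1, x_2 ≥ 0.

Feasible with a bounded optimal solution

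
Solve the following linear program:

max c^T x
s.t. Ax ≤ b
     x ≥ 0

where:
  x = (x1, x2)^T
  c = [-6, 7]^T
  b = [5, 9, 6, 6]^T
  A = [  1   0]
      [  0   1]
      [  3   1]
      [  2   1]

Evaluate the objective at each vertex of the feasible region:
  z(0, 0) = 0
  z(2, 0) = -12
  z(0, 6) = 42  ←
The maximum is at x1 = 0, x2 = 6.

x1 = 0, x2 = 6, z = 42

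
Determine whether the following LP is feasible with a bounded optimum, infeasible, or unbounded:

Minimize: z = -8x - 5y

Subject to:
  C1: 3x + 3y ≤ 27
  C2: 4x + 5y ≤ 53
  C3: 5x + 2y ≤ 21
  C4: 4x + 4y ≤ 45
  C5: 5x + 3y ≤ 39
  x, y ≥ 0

Feasible with a bounded optimal solution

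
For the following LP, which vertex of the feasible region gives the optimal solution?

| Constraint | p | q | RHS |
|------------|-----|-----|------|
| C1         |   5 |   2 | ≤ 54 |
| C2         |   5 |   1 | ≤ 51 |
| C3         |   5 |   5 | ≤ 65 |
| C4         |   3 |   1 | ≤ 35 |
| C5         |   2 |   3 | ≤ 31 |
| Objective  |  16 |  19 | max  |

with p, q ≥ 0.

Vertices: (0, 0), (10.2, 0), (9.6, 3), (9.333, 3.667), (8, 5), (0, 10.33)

Evaluate the objective at each vertex of the feasible region:
  z(0, 0) = 0
  z(10.2, 0) = 163.2
  z(9.6, 3) = 210.6
  z(9.333, 3.667) = 219
  z(8, 5) = 223  ←
  z(0, 10.33) = 196.3
The maximum is at p = 8, q = 5.

(8, 5)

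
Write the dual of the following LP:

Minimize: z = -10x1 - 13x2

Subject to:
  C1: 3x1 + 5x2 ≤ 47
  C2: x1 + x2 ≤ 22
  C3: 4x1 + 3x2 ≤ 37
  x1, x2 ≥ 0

Primal min cᵀx s.t. Ax ≤ b, x ≥ 0  →  Dual max −bᵀy s.t. Aᵀy ≥ −c, y ≥ 0.

Maximize: z = -47y1 - 22y2 - 37y3

Subject to:
  3y1 + y2 + 4y3 ≥ 10
  5y1 + y2 + 3y3 ≥ 13
  y1, y2, y3 ≥ 0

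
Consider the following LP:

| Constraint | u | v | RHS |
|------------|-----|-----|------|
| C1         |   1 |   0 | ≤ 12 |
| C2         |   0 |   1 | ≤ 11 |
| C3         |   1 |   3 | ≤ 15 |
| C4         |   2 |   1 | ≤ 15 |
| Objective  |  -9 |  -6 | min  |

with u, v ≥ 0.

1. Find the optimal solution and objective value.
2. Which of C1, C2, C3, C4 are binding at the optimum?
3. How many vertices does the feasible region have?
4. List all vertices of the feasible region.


1. u = 6, v = 3, z = -72
2. C3, C4
3. 4
4. (0, 0), (7.5, 0), (6, 3), (0, 5)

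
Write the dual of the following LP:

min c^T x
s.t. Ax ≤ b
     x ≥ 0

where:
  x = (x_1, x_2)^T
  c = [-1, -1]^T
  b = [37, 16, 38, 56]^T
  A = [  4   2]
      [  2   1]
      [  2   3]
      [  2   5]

Primal min cᵀx s.t. Ax ≤ b, x ≥ 0  →  Dual max −bᵀy s.t. Aᵀy ≥ −c, y ≥ 0.

Maximize: z = -37y1 - 16y2 - 38y3 - 56y4

Subject to:
  4y1 + 2y2 + 2y3 + 2y4 ≥ 1
  2y1 + y2 + 3y3 + 5y4 ≥ 1
  y1, y2, y3, y4 ≥ 0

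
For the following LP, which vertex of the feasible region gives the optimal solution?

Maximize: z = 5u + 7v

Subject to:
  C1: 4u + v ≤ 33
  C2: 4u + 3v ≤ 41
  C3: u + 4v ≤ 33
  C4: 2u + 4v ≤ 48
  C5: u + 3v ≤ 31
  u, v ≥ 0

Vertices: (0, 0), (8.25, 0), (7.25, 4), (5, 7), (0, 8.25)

Evaluate the objective at each vertex of the feasible region:
  z(0, 0) = 0
  z(8.25, 0) = 41.25
  z(7.25, 4) = 64.25
  z(5, 7) = 74  ←
  z(0, 8.25) = 57.75
The maximum is at u = 5, v = 7.

(5, 7)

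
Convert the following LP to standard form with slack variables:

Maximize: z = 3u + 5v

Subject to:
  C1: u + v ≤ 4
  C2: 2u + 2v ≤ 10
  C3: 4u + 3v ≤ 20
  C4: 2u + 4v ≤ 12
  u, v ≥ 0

max z = 3u + 5v

s.t.
  u + v + s1 = 4
  2u + 2v + s2 = 10
  4u + 3v + s3 = 20
  2u + 4v + s4 = 12
  u, v, s1, s2, s3, s4 ≥ 0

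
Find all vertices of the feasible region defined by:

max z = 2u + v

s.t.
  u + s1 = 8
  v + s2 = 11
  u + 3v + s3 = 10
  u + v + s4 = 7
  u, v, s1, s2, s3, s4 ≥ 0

(0, 0), (7, 0), (5.5, 1.5), (0, 3.333)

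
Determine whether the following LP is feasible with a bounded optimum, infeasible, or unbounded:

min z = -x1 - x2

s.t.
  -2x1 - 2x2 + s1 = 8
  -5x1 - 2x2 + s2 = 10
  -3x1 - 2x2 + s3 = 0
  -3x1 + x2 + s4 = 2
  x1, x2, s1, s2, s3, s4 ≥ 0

Unbounded (objective can decrease without bound)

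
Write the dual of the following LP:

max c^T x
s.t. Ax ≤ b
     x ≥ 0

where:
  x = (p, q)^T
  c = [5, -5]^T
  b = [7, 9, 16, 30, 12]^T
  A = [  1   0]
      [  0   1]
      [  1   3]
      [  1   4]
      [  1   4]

Primal max cᵀx s.t. Ax ≤ b, x ≥ 0  →  Dual min bᵀy s.t. Aᵀy ≥ c, y ≥ 0.

Minimize: z = 7y1 + 9y2 + 16y3 + 30y4 + 12y5

Subject to:
  y1 + y3 + y4 + y5 ≥ 5
  y2 + 3y3 + 4y4 + 4y5 ≥ -5
  y1, y2, y3, y4, y5 ≥ 0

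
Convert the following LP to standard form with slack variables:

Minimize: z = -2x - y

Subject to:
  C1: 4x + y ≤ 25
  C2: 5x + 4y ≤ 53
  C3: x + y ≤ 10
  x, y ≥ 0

min z = -2x - y

s.t.
  4x + y + s1 = 25
  5x + 4y + s2 = 53
  x + y + s3 = 10
  x, y, s1, s2, s3 ≥ 0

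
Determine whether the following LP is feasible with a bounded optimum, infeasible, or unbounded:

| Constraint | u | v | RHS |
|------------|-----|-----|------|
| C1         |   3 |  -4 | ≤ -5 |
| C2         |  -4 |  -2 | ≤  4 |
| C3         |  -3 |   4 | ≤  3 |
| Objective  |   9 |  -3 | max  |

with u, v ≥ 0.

Infeasible (no feasible solution exists)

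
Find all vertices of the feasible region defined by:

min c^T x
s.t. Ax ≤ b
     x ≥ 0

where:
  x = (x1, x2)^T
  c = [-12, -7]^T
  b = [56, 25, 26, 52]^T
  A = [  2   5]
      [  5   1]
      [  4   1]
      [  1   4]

(0, 0), (5, 0), (3, 10), (0, 11.2)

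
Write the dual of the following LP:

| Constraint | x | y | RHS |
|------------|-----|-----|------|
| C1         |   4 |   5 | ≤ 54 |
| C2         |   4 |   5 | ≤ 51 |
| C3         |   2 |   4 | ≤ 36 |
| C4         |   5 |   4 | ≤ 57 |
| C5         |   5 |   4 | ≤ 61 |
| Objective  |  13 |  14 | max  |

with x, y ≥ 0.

Primal max cᵀx s.t. Ax ≤ b, x ≥ 0  →  Dual min bᵀy s.t. Aᵀy ≥ c, y ≥ 0.

Minimize: z = 54y1 + 51y2 + 36y3 + 57y4 + 61y5

Subject to:
  4y1 + 4y2 + 2y3 + 5y4 + 5y5 ≥ 13
  5y1 + 5y2 + 4y3 + 4y4 + 4y5 ≥ 14
  y1, y2, y3, y4, y5 ≥ 0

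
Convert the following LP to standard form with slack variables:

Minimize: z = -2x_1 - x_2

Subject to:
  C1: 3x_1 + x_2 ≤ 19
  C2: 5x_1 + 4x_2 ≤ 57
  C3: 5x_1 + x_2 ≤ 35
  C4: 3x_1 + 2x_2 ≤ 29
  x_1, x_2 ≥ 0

min z = -2x_1 - x_2

s.t.
  3x_1 + x_2 + s1 = 19
  5x_1 + 4x_2 + s2 = 57
  5x_1 + x_2 + s3 = 35
  3x_1 + 2x_2 + s4 = 29
  x_1, x_2, s1, s2, s3, s4 ≥ 0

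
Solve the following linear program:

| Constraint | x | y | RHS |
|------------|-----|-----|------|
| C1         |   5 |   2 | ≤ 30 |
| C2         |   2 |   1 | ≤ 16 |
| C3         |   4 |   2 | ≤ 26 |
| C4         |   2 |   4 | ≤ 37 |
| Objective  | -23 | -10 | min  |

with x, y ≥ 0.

Evaluate the objective at each vertex of the feasible region:
  z(0, 0) = 0
  z(6, 0) = -138
  z(4, 5) = -142  ←
  z(2.5, 8) = -137.5
  z(0, 9.25) = -92.5
The minimum is at x = 4, y = 5.

x = 4, y = 5, z = -142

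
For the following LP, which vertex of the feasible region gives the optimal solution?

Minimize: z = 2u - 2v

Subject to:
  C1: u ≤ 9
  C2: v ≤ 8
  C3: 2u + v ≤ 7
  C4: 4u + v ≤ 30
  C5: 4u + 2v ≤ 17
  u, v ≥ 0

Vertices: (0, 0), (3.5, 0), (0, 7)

Evaluate the objective at each vertex of the feasible region:
  z(0, 0) = 0
  z(3.5, 0) = 7
  z(0, 7) = -14  ←
The minimum is at u = 0, v = 7.

(0, 7)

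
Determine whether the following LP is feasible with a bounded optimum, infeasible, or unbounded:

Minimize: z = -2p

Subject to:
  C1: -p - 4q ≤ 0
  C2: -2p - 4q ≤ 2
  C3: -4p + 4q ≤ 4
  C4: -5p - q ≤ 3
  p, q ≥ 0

Unbounded (objective can decrease without bound)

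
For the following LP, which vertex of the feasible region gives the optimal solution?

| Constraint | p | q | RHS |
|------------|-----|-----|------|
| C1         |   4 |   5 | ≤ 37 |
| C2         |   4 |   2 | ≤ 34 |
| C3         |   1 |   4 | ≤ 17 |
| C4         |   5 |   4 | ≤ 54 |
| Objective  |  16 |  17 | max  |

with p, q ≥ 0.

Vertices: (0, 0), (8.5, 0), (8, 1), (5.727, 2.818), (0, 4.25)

Evaluate the objective at each vertex of the feasible region:
  z(0, 0) = 0
  z(8.5, 0) = 136
  z(8, 1) = 145  ←
  z(5.727, 2.818) = 139.5
  z(0, 4.25) = 72.25
The maximum is at p = 8, q = 1.

(8, 1)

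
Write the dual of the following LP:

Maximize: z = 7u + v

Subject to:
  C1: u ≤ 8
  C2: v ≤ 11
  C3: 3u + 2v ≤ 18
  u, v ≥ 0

Primal max cᵀx s.t. Ax ≤ b, x ≥ 0  →  Dual min bᵀy s.t. Aᵀy ≥ c, y ≥ 0.

Minimize: z = 8y1 + 11y2 + 18y3

Subject to:
  y1 + 3y3 ≥ 7
  y2 + 2y3 ≥ 1
  y1, y2, y3 ≥ 0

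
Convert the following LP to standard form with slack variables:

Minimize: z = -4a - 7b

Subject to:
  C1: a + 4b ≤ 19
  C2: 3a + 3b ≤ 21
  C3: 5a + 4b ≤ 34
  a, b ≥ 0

min z = -4a - 7b

s.t.
  a + 4b + s1 = 19
  3a + 3b + s2 = 21
  5a + 4b + s3 = 34
  a, b, s1, s2, s3 ≥ 0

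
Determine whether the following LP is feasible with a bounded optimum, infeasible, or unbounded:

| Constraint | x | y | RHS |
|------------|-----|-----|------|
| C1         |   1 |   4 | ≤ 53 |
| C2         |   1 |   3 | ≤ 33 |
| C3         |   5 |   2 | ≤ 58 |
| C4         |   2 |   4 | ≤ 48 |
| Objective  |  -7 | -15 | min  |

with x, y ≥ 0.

Feasible with a bounded optimal solution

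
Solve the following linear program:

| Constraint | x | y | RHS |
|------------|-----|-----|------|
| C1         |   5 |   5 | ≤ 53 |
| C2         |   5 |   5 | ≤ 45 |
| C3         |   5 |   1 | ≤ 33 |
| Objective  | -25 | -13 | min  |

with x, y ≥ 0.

Evaluate the objective at each vertex of the feasible region:
  z(0, 0) = 0
  z(6.6, 0) = -165
  z(6, 3) = -189  ←
  z(0, 9) = -117
The minimum is at x = 6, y = 3.

x = 6, y = 3, z = -189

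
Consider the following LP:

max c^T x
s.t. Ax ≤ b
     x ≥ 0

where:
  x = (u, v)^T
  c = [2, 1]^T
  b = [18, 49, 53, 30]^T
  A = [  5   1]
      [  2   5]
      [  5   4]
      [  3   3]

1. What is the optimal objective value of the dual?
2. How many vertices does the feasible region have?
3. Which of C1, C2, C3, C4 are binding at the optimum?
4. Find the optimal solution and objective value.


1. 12
2. 5
3. C1, C4
4. u = 2, v = 8, z = 12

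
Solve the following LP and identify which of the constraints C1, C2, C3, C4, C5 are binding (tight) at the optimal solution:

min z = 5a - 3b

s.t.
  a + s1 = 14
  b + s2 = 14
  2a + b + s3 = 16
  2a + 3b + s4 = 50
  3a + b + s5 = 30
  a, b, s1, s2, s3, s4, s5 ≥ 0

At a = 0, b = 14, compute slack b - a·x for each constraint:
  C1: 14 − 0 = 14  (slack)
  C2: 14 − 14 = 0  (binding)
  C3: 16 − 14 = 2  (slack)
  C4: 50 − 42 = 8  (slack)
  C5: 30 − 14 = 16  (slack)

Optimal: a = 0, b = 14
Binding: C2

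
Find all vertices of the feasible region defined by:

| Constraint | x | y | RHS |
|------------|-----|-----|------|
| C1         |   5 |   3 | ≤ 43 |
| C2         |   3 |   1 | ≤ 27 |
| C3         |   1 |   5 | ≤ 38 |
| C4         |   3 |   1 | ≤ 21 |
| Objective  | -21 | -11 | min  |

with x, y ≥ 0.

(0, 0), (7, 0), (5, 6), (4.591, 6.682), (0, 7.6)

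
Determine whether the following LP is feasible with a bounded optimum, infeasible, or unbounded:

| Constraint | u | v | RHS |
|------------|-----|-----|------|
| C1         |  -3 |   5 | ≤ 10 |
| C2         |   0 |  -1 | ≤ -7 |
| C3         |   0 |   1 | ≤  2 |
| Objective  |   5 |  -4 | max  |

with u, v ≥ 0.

Infeasible (no feasible solution exists)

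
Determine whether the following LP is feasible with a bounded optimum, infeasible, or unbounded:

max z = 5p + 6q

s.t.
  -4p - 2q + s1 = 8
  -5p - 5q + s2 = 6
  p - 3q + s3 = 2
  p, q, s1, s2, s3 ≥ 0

Unbounded (objective can increase without bound)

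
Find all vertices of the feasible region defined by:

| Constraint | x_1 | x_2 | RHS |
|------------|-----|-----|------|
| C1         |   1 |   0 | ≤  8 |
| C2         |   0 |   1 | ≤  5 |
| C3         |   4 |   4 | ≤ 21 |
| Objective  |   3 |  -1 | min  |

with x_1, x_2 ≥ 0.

(0, 0), (5.25, 0), (0.25, 5), (0, 5)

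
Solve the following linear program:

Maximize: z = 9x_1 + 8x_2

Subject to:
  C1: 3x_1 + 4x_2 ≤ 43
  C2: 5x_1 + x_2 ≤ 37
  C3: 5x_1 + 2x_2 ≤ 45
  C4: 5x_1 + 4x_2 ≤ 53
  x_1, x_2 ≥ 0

Evaluate the objective at each vertex of the feasible region:
  z(0, 0) = 0
  z(7.4, 0) = 66.6
  z(6.333, 5.333) = 99.67
  z(5, 7) = 101  ←
  z(0, 10.75) = 86
The maximum is at x_1 = 5, x_2 = 7.

x_1 = 5, x_2 = 7, z = 101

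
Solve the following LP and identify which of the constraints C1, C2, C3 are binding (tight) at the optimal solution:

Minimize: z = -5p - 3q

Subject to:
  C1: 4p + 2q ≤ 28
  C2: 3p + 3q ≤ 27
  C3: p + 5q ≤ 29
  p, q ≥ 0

At p = 5, q = 4, compute slack b - a·x for each constraint:
  C1: 28 − 28 = 0  (binding)
  C2: 27 − 27 = 0  (binding)
  C3: 29 − 25 = 4  (slack)

Optimal: p = 5, q = 4
Binding: C1, C2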